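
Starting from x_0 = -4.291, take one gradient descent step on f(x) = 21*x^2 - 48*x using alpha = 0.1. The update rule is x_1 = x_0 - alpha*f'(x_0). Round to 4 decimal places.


We compute the gradient at x_0 and apply the update.
f'(x) = 42*x - 48
f'(-4.291) = 42*-4.291 - 48 = -228.222
x_1 = -4.291 - 0.1*-228.222 = 18.5312


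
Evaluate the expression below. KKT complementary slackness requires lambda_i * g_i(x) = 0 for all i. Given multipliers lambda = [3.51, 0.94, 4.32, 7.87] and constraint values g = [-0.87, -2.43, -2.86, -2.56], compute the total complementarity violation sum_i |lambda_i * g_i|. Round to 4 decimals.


KKT complementary slackness check:
lambda_1 * g_1 = 3.51 * -0.87 = -3.0537
lambda_2 * g_2 = 0.94 * -2.43 = -2.2842
lambda_3 * g_3 = 4.32 * -2.86 = -12.3552
lambda_4 * g_4 = 7.87 * -2.56 = -20.1472
Total violation = 3.0537 + 2.2842 + 12.3552 + 20.1472 = 37.8403


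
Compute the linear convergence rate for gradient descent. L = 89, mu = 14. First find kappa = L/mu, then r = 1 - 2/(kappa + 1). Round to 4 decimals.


Step 1: Compute the condition number.
kappa = L/mu = 89/14 = 6.3571
Step 2: Compute the convergence rate.
r = 1 - 2/(kappa + 1) = 1 - 2*mu/(L + mu) = (L - mu)/(L + mu) = 75/103 = 0.7282


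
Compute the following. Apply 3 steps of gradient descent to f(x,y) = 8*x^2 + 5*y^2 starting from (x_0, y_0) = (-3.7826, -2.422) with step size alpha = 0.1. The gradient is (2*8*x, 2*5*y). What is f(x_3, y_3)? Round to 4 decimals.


Gradient descent on f(x,y) = 8*x^2 + 5*y^2.
Starting point: (-3.7826, -2.422), alpha = 0.1
Step 1: grad_x = 2*8*-3.7826 = -60.5216, grad_y = 2*5*-2.422 = -24.22
  x_1 = -3.7826 - 0.1*-60.5216 = 2.2696
  y_1 = -2.422 - 0.1*-24.22 = 0.0
Step 2: grad_x = 2*8*2.2696 = 36.313, grad_y = 2*5*0.0 = 0.0
  x_2 = 2.2696 - 0.1*36.313 = -1.3617
  y_2 = 0.0 - 0.1*0.0 = 0.0
Step 3: grad_x = 2*8*-1.3617 = -21.7878, grad_y = 2*5*0.0 = 0.0
  x_3 = -1.3617 - 0.1*-21.7878 = 0.817
  y_3 = 0.0 - 0.1*0.0 = 0.0
f(0.817, 0.0) = 8*0.817^2 + 5*0.0^2 = 5.3405


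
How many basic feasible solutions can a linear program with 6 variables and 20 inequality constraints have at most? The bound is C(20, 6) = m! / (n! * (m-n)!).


Each vertex corresponds to some choice of n active constraints out of m, so the number of vertices is at most C(m, n) = m! / (n!(m-n)!).
m = 20, n = 6
Numerator: 20 * 19 * 18 * 17 * 16 * 15
Denominator: 6! = 720
C(20, 6) = 38760


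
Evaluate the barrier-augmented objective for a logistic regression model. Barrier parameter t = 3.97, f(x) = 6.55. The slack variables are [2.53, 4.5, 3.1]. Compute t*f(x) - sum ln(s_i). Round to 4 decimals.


Step 1: Compute log-barrier.
ln values: [0.9282, 1.5041, 1.1314]
phi = -(0.9282 + 1.5041 + 1.1314) = -3.5637
Step 2: Compute augmented objective.
t*f(x) = 3.97*6.55 = 26.0035
Total = 26.0035 - 3.5637 = 22.4398


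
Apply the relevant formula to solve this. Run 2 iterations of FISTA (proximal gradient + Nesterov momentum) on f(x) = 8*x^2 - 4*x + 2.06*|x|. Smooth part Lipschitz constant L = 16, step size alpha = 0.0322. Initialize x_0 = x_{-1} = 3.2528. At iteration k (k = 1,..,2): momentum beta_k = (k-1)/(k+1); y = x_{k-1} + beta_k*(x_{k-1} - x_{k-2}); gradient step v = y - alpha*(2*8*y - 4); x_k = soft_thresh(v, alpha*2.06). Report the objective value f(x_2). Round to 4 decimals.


FISTA on f(x) = 8*x^2 - 4*x + 2.06*|x|
L = 16, alpha = 0.0322
Iteration 1: beta = 0.0, y = 3.2528 + 0.0*(3.2528 - 3.2528) = 3.2528
  grad(y) = 48.0448, v = y - alpha*grad = 1.7058
  prox(v) = soft_thresh(1.7058, 0.0663) = 1.6394
Iteration 2: beta = 0.3333, y = 1.6394 + 0.3333*(1.6394 - 3.2528) = 1.1016
  grad(y) = 13.6261, v = y - alpha*grad = 0.6629
  prox(v) = soft_thresh(0.6629, 0.0663) = 0.5965
f(x_2) = 8*0.5965^2 - 4*0.5965 + 2.06*|0.5965| = 1.6896


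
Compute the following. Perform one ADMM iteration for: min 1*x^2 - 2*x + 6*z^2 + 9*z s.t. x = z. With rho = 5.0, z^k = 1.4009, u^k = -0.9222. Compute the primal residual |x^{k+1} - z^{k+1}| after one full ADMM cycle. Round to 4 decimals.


ADMM iteration with rho = 5.0, z^k = 1.4009, u^k = -0.9222
Step 1: x-update.
Minimize 1*x^2 - 2*x + (5.0/2)*(x - 1.4009 - 0.9222)^2
FOC: (2*1 + 5.0)*x = 2 + 5.0*(1.4009 + 0.9222)
x^{k+1} = 1.9451
Step 2: z-update.
Minimize 6*z^2 + 9*z + (5.0/2)*(1.9451 - z - 0.9222)^2
FOC: (2*6 + 5.0)*z = -9 + 5.0*(1.9451 - 0.9222)
z^{k+1} = -0.2286
Step 3: u-update.
u^{k+1} = -0.9222 + 1.9451 + 0.2286 = 1.2514
Step 4: Primal residual = |1.9451 + 0.2286| = 2.1736


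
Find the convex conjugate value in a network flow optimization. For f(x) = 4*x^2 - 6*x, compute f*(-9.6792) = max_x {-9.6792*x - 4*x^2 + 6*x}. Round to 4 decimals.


f*(y) = sup_x {y*x - a*x^2 - b*x} = sup_x {(y-b)*x - a*x^2}
FOC: (y - b) - 2a*x = 0 => x* = (y - b)/(2a)
x* = (-9.6792 + 6)/(2*4) = -0.4599
f*(-9.6792) = (y-b)^2/(4a) = (-9.6792 + 6)^2/(4*4)
= 13.5365/16 = 0.846


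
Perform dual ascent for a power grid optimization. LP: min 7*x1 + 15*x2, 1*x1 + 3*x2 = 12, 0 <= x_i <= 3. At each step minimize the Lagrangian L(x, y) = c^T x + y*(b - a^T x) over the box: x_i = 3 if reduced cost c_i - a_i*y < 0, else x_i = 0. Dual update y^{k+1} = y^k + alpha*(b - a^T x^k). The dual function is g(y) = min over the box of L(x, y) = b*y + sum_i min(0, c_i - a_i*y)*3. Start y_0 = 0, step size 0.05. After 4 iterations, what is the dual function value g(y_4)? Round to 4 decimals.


Dual ascent for LP: min 7*x1 + 15*x2, 1*x1 + 3*x2 = 12, 0 <= x_i <= 3
Step 1: y^k = 0.0, reduced costs: (7.0, 15.0)
  x^k = (0.0, 0.0), subgradient = b - a^T x = 12.0
  y^{k+1} = 0.0 + 0.05*12.0 = 0.6
Step 2: y^k = 0.6, reduced costs: (6.4, 13.2)
  x^k = (0.0, 0.0), subgradient = b - a^T x = 12.0
  y^{k+1} = 0.6 + 0.05*12.0 = 1.2
Step 3: y^k = 1.2, reduced costs: (5.8, 11.4)
  x^k = (0.0, 0.0), subgradient = b - a^T x = 12.0
  y^{k+1} = 1.2 + 0.05*12.0 = 1.8
Step 4: y^k = 1.8, reduced costs: (5.2, 9.6)
  x^k = (0.0, 0.0), subgradient = b - a^T x = 12.0
  y^{k+1} = 1.8 + 0.05*12.0 = 2.4
Dual objective at y_4 = 2.4: reduced costs (4.6, 7.8), box minimizer x = (0.0, 0.0)
g(y_4) = b*y + (c1 - a1*y)*x1 + (c2 - a2*y)*x2 = 12*2.4 + 4.6*0.0 + 7.8*0.0 = 28.8 + 0.0 + 0.0 = 28.8


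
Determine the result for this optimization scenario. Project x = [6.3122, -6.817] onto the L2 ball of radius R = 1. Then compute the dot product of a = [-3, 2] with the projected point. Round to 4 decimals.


Step 1: Compute ||x|| (intermediates to 6 decimals).
||x|| = sqrt(6.3122^2 + (-6.817)^2) = 9.290606
Step 2: Project.
Since ||x|| > R, scale = R/||x|| = 1/9.290606 = 0.107636, proj(x) = scale * x
proj(x) = [0.67942, -0.733755]
Step 3: Dot product.
a^T * proj(x) = -3*0.67942 + 2*(-0.733755) = -3.5058


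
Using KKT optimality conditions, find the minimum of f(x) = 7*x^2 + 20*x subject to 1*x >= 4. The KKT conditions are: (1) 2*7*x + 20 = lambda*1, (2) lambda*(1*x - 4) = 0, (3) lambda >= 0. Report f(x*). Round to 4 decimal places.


Step 1: Try lambda = 0 (constraint inactive).
x_unc = -20/(2*7) = -1.4286
Check: 1*-1.4286 = -1.4286 < 4 -- violated!
Step 2: Constraint must be active: 1*x = 4
x* = 4/1 = 4.0
lambda = (2*7*4.0 + 20)/1 = 76.0
Step 3: Compute optimal value.
f(x*) = 7*4.0^2 + 20*4.0 = 192.0


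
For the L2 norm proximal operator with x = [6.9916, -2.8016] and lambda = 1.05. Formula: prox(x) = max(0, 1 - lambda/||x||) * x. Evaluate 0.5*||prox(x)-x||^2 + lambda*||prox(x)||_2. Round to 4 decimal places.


Step 1: Compute ||x||.
||x|| = 7.532
Step 2: Compute scaling factor.
scale = max(0, 1 - 1.05/7.532) = 0.8606
Step 3: prox(x) = [6.0169, -2.411]
||prox(x)|| = 6.482
Step 4: Proximal objective.
0.5*||prox-x||^2 = 0.5513
lambda*||prox|| = 6.8061
Total = 7.3574


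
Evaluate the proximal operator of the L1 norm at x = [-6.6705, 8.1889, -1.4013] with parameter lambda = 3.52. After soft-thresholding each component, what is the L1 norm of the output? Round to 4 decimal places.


Soft-thresholding with lambda = 3.52:
prox(-6.6705) = sign(-6.6705)*max(|-6.6705| - 3.52, 0) = -3.1505
prox(8.1889) = sign(8.1889)*max(|8.1889| - 3.52, 0) = 4.6689
prox(-1.4013) = sign(-1.4013)*max(|-1.4013| - 3.52, 0) = 0.0
prox(x) = [-3.1505, 4.6689, 0.0]
||prox(x)||_1 = 3.1505 + 4.6689 + 0.0 = 7.8194


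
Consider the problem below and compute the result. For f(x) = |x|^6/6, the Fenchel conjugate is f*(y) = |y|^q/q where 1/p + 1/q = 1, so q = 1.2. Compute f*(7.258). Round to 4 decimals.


The conjugate exponent q satisfies 1/p + 1/q = 1.
p = 6, so q = 6/(6 - 1) = 1.2
|y|^q = 7.258^1.2 = 10.789
f*(7.258) = 10.789 / 1.2 = 8.9908


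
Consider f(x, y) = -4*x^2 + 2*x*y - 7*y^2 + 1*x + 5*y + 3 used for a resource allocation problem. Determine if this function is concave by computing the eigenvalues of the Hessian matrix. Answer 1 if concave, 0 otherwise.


The Hessian of f(x,y) = -4*x^2 + 2*x*y - 7*y^2 + 1*x + 5*y + 3 is:
H = [[-8, 2], [2, -14]]
Trace = -8 - 14 = -22
Determinant = -8*-14 - (2)^2 = 108
Discriminant = (-22)^2 - 4*108 = 52.0
Eigenvalues: lambda_1 = -14.6056, lambda_2 = -7.3944
The function is concave.

1


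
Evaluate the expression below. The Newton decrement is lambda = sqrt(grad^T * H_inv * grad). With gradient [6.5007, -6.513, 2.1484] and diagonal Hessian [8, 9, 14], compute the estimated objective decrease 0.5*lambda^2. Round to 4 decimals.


Step 1: H is diagonal, so H^(-1) * g = [0.8126, -0.7237, 0.1535].
Step 2: g^T H^(-1) g = sum_i g_i^2 / H_ii
  = (6.5007)^2/8 + (-6.513)^2/9 + (2.1484)^2/14
  = 5.2824 + 4.7132 + 0.3297 = 10.3253
Step 3: Objective decrease = 0.5 * g^T H^(-1) g = 5.1627


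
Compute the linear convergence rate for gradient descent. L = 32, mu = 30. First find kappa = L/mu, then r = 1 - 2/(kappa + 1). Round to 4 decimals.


Step 1: Compute the condition number.
kappa = L/mu = 32/30 = 1.0667
Step 2: Compute the convergence rate.
r = 1 - 2/(kappa + 1) = 1 - 2*mu/(L + mu) = (L - mu)/(L + mu) = 2/62 = 0.0323


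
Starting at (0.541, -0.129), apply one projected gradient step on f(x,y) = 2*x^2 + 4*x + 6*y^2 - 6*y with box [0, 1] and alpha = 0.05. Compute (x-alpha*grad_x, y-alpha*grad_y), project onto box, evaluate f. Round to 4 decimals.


Step 1: Compute gradient at (0.541, -0.129).
grad_x = 2*2*0.541 + 4 = 6.164
grad_y = 2*6*-0.129 - 6 = -7.548
Step 2: Gradient step.
x_raw = 0.541 - 0.05*6.164 = 0.2328
y_raw = -0.129 - 0.05*-7.548 = 0.2484
Step 3: Project onto [0, 1].
x_proj = clip(0.2328) = 0.2328
y_proj = clip(0.2484) = 0.2484
Step 4: Evaluate f.
f(0.2328, 0.2484) = -0.0806


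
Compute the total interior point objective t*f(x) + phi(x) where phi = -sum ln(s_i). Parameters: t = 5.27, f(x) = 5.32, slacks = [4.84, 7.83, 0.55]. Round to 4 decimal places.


Step 1: Compute log-barrier.
ln values: [1.5769, 2.058, -0.5978]
phi = -(1.5769 + 2.058 - 0.5978) = -3.037
Step 2: Compute augmented objective.
t*f(x) = 5.27*5.32 = 28.0364
Total = 28.0364 - 3.037 = 24.9994


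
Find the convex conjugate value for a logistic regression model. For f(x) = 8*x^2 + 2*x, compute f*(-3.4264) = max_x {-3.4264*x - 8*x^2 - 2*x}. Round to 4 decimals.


f*(y) = sup_x {y*x - a*x^2 - b*x} = sup_x {(y-b)*x - a*x^2}
FOC: (y - b) - 2a*x = 0 => x* = (y - b)/(2a)
x* = (-3.4264 - 2)/(2*8) = -0.3392
f*(-3.4264) = (y-b)^2/(4a) = (-3.4264 - 2)^2/(4*8)
= 29.4458/32 = 0.9202


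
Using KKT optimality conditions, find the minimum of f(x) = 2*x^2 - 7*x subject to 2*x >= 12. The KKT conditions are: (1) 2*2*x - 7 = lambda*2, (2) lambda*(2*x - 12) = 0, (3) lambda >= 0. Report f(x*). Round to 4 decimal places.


Step 1: Try lambda = 0 (constraint inactive).
x_unc = 7/(2*2) = 1.75
Check: 2*1.75 = 3.5 < 12 -- violated!
Step 2: Constraint must be active: 2*x = 12
x* = 12/2 = 6.0
lambda = (2*2*6.0 - 7)/2 = 8.5
Step 3: Compute optimal value.
f(x*) = 2*6.0^2 - 7*6.0 = 30.0


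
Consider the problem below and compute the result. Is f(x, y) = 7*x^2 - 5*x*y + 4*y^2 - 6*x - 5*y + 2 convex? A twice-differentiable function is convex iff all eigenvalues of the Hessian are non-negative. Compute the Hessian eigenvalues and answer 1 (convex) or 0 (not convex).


The Hessian of f(x,y) = 7*x^2 - 5*x*y + 4*y^2 - 6*x - 5*y + 2 is:
H = [[14, -5], [-5, 8]]
Trace = 14 + 8 = 22
Determinant = 14*8 - (-5)^2 = 87
Discriminant = (22)^2 - 4*87 = 136.0
Eigenvalues: lambda_1 = 5.169, lambda_2 = 16.831
The function is convex.

1


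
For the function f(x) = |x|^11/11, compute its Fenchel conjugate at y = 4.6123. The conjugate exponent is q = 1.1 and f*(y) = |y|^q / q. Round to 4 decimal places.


The conjugate exponent q satisfies 1/p + 1/q = 1.
p = 11, so q = 11/(11 - 1) = 1.1
|y|^q = 4.6123^1.1 = 5.3741
f*(4.6123) = 5.3741 / 1.1 = 4.8856


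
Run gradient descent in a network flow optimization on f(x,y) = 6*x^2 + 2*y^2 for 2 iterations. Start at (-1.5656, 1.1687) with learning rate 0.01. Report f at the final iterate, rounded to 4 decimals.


Gradient descent on f(x,y) = 6*x^2 + 2*y^2.
Starting point: (-1.5656, 1.1687), alpha = 0.01
Step 1: grad_x = 2*6*-1.5656 = -18.7872, grad_y = 2*2*1.1687 = 4.6748
  x_1 = -1.5656 - 0.01*-18.7872 = -1.3777
  y_1 = 1.1687 - 0.01*4.6748 = 1.122
Step 2: grad_x = 2*6*-1.3777 = -16.5327, grad_y = 2*2*1.122 = 4.4878
  x_2 = -1.3777 - 0.01*-16.5327 = -1.2124
  y_2 = 1.122 - 0.01*4.4878 = 1.0771
f(-1.2124, 1.0771) = 6*(-1.2124)^2 + 2*1.0771^2 = 11.1397


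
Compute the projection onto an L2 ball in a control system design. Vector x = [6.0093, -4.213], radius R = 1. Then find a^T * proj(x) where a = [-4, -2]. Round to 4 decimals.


Step 1: Compute ||x|| (intermediates to 6 decimals).
||x|| = sqrt(6.0093^2 + (-4.213)^2) = 7.339009
Step 2: Project.
Since ||x|| > R, scale = R/||x|| = 1/7.339009 = 0.136258, proj(x) = scale * x
proj(x) = [0.818815, -0.574055]
Step 3: Dot product.
a^T * proj(x) = -4*0.818815 - 2*(-0.574055) = -2.1272


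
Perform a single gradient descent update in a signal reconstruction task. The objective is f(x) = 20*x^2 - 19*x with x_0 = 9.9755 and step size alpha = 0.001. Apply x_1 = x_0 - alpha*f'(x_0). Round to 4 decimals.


We compute the gradient at x_0 and apply the update.
f'(x) = 40*x - 19
f'(9.9755) = 40*9.9755 - 19 = 380.02
x_1 = 9.9755 - 0.001*380.02 = 9.5955


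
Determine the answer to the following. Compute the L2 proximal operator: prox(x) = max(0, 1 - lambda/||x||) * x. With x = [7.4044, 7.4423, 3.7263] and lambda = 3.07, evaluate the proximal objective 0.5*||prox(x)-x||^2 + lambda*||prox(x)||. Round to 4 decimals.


Step 1: Compute ||x||.
||x|| = 11.1399
Step 2: Compute scaling factor.
scale = max(0, 1 - 3.07/11.1399) = 0.7244
Step 3: prox(x) = [5.3639, 5.3913, 2.6994]
||prox(x)|| = 8.0699
Step 4: Proximal objective.
0.5*||prox-x||^2 = 4.7125
lambda*||prox|| = 24.7746
Total = 29.4872


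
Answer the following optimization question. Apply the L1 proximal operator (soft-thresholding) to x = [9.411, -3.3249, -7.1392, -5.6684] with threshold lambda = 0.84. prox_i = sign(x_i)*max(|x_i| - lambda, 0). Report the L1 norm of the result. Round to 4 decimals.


Soft-thresholding with lambda = 0.84:
prox(9.411) = sign(9.411)*max(|9.411| - 0.84, 0) = 8.571
prox(-3.3249) = sign(-3.3249)*max(|-3.3249| - 0.84, 0) = -2.4849
prox(-7.1392) = sign(-7.1392)*max(|-7.1392| - 0.84, 0) = -6.2992
prox(-5.6684) = sign(-5.6684)*max(|-5.6684| - 0.84, 0) = -4.8284
prox(x) = [8.571, -2.4849, -6.2992, -4.8284]
||prox(x)||_1 = 8.571 + 2.4849 + 6.2992 + 4.8284 = 22.1835


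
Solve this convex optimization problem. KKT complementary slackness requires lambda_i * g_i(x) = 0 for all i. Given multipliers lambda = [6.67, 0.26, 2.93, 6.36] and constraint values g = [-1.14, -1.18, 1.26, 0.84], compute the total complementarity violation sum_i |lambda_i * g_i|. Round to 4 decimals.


KKT complementary slackness check:
lambda_1 * g_1 = 6.67 * -1.14 = -7.6038
lambda_2 * g_2 = 0.26 * -1.18 = -0.3068
lambda_3 * g_3 = 2.93 * 1.26 = 3.6918
lambda_4 * g_4 = 6.36 * 0.84 = 5.3424
Total violation = 7.6038 + 0.3068 + 3.6918 + 5.3424 = 16.9448


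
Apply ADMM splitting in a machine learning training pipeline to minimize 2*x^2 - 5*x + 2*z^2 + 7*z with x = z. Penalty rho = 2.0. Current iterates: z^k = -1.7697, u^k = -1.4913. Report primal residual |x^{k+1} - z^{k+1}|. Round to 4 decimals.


ADMM iteration with rho = 2.0, z^k = -1.7697, u^k = -1.4913
Step 1: x-update.
Minimize 2*x^2 - 5*x + (2.0/2)*(x + 1.7697 - 1.4913)^2
FOC: (2*2 + 2.0)*x = 5 + 2.0*(-1.7697 + 1.4913)
x^{k+1} = 0.7405
Step 2: z-update.
Minimize 2*z^2 + 7*z + (2.0/2)*(0.7405 - z - 1.4913)^2
FOC: (2*2 + 2.0)*z = -7 + 2.0*(0.7405 - 1.4913)
z^{k+1} = -1.4169
Step 3: u-update.
u^{k+1} = -1.4913 + 0.7405 + 1.4169 = 0.6662
Step 4: Primal residual = |0.7405 + 1.4169| = 2.1575


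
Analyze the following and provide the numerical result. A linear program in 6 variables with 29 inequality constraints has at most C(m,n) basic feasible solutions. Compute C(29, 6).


Each vertex corresponds to some choice of n active constraints out of m, so the number of vertices is at most C(m, n) = m! / (n!(m-n)!).
m = 29, n = 6
Numerator: 29 * 28 * 27 * 26 * 25 * 24
Denominator: 6! = 720
C(29, 6) = 475020


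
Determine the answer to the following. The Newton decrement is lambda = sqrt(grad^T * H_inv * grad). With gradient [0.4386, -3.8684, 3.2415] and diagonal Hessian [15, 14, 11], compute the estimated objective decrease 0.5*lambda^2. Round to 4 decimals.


Step 1: H is diagonal, so H^(-1) * g = [0.0292, -0.2763, 0.2947].
Step 2: g^T H^(-1) g = sum_i g_i^2 / H_ii
  = (0.4386)^2/15 + (-3.8684)^2/14 + (3.2415)^2/11
  = 0.0128 + 1.0689 + 0.9552 = 2.0369
Step 3: Objective decrease = 0.5 * g^T H^(-1) g = 1.0185


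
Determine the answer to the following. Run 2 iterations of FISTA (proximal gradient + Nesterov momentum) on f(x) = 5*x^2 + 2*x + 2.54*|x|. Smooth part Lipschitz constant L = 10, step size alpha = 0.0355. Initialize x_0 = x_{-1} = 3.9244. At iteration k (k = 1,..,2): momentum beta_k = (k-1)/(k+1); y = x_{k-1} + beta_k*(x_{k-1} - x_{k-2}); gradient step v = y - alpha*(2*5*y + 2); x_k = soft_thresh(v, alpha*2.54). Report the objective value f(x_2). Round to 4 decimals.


FISTA on f(x) = 5*x^2 + 2*x + 2.54*|x|
L = 10, alpha = 0.0355
Iteration 1: beta = 0.0, y = 3.9244 + 0.0*(3.9244 - 3.9244) = 3.9244
  grad(y) = 41.244, v = y - alpha*grad = 2.4602
  prox(v) = soft_thresh(2.4602, 0.0902) = 2.3701
Iteration 2: beta = 0.3333, y = 2.3701 + 0.3333*(2.3701 - 3.9244) = 1.852
  grad(y) = 20.5196, v = y - alpha*grad = 1.1235
  prox(v) = soft_thresh(1.1235, 0.0902) = 1.0333
f(x_2) = 5*1.0333^2 + 2*1.0333 + 2.54*|1.0333| = 10.0304


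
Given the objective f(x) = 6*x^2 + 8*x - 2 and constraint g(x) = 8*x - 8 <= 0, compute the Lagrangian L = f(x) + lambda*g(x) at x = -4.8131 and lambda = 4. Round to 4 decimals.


Step 1: Evaluate f(x).
f(-4.8131) = 6*(-4.8131)^2 + 8*(-4.8131) - 2 = 98.4908
Step 2: Evaluate g(x).
g(-4.8131) = 8*-4.8131 - 8 = -46.5048
Step 3: Compute Lagrangian.
L = 98.4908 + 4*-46.5048 = -87.5284


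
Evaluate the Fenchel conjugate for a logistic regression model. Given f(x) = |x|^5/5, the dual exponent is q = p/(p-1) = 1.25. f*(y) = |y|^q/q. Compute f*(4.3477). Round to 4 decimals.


The conjugate exponent q satisfies 1/p + 1/q = 1.
p = 5, so q = 5/(5 - 1) = 1.25
|y|^q = 4.3477^1.25 = 6.278
f*(4.3477) = 6.278 / 1.25 = 5.0224


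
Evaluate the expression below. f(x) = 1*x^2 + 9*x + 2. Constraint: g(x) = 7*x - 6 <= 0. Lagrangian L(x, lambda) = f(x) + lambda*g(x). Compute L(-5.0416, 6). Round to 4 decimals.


Step 1: Evaluate f(x).
f(-5.0416) = 1*(-5.0416)^2 + 9*(-5.0416) + 2 = -17.9567
Step 2: Evaluate g(x).
g(-5.0416) = 7*-5.0416 - 6 = -41.2912
Step 3: Compute Lagrangian.
L = -17.9567 + 6*-41.2912 = -265.7039


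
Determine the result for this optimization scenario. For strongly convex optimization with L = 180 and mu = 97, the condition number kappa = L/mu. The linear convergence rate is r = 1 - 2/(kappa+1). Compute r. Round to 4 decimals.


Step 1: Compute the condition number.
kappa = L/mu = 180/97 = 1.8557
Step 2: Compute the convergence rate.
r = 1 - 2/(kappa + 1) = 1 - 2*mu/(L + mu) = (L - mu)/(L + mu) = 83/277 = 0.2996


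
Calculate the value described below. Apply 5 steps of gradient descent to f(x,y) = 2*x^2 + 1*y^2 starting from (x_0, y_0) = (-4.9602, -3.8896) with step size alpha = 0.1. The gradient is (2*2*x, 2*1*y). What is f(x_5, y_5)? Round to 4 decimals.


Gradient descent on f(x,y) = 2*x^2 + 1*y^2.
Starting point: (-4.9602, -3.8896), alpha = 0.1
Step 1: grad_x = 2*2*-4.9602 = -19.8408, grad_y = 2*1*-3.8896 = -7.7792
  x_1 = -4.9602 - 0.1*-19.8408 = -2.9761
  y_1 = -3.8896 - 0.1*-7.7792 = -3.1117
Step 2: grad_x = 2*2*-2.9761 = -11.9045, grad_y = 2*1*-3.1117 = -6.2234
  x_2 = -2.9761 - 0.1*-11.9045 = -1.7857
  y_2 = -3.1117 - 0.1*-6.2234 = -2.4893
Step 3: grad_x = 2*2*-1.7857 = -7.1427, grad_y = 2*1*-2.4893 = -4.9787
  x_3 = -1.7857 - 0.1*-7.1427 = -1.0714
  y_3 = -2.4893 - 0.1*-4.9787 = -1.9915
Step 4: grad_x = 2*2*-1.0714 = -4.2856, grad_y = 2*1*-1.9915 = -3.983
  x_4 = -1.0714 - 0.1*-4.2856 = -0.6428
  y_4 = -1.9915 - 0.1*-3.983 = -1.5932
Step 5: grad_x = 2*2*-0.6428 = -2.5714, grad_y = 2*1*-1.5932 = -3.1864
  x_5 = -0.6428 - 0.1*-2.5714 = -0.3857
  y_5 = -1.5932 - 0.1*-3.1864 = -1.2745
f(-0.3857, -1.2745) = 2*(-0.3857)^2 + 1*(-1.2745)^2 = 1.922


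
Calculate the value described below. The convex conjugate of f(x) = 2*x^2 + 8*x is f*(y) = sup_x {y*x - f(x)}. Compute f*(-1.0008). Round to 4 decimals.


f*(y) = sup_x {y*x - a*x^2 - b*x} = sup_x {(y-b)*x - a*x^2}
FOC: (y - b) - 2a*x = 0 => x* = (y - b)/(2a)
x* = (-1.0008 - 8)/(2*2) = -2.2502
f*(-1.0008) = (y-b)^2/(4a) = (-1.0008 - 8)^2/(4*2)
= 81.0144/8 = 10.1268


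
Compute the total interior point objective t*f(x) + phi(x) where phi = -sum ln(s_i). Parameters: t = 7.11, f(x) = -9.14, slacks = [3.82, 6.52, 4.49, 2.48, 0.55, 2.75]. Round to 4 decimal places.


Step 1: Compute log-barrier.
ln values: [1.3403, 1.8749, 1.5019, 0.9083, -0.5978, 1.0116]
phi = -(1.3403 + 1.8749 + 1.5019 + 0.9083 - 0.5978 + 1.0116) = -6.039
Step 2: Compute augmented objective.
t*f(x) = 7.11*-9.14 = -64.9854
Total = -64.9854 - 6.039 = -71.0244


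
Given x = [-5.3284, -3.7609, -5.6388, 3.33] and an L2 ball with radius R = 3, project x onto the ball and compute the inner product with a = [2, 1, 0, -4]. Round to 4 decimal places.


Step 1: Compute ||x|| (intermediates to 6 decimals).
||x|| = sqrt((-5.3284)^2 + (-3.7609)^2 + (-5.6388)^2 + 3.33^2) = 9.242358
Step 2: Project.
Since ||x|| > R, scale = R/||x|| = 3/9.242358 = 0.324592, proj(x) = scale * x
proj(x) = [-1.729556, -1.220758, -1.830309, 1.080891]
Step 3: Dot product.
a^T * proj(x) = 2*(-1.729556) + 1*(-1.220758) + 0*(-1.830309) - 4*1.080891 = -9.0034


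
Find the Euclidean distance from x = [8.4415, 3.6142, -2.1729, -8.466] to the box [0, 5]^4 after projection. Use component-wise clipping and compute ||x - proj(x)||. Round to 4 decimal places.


Project each component onto [0, 5].
clip(8.4415) = 5.0, clip(3.6142) = 3.6142, clip(-2.1729) = 0.0, clip(-8.466) = 0.0
Projection = [5.0, 3.6142, 0.0, 0.0]
Squared diffs: [11.8439, 0.0, 4.7215, 71.6732]
Distance = sqrt(88.2386) = 9.3935


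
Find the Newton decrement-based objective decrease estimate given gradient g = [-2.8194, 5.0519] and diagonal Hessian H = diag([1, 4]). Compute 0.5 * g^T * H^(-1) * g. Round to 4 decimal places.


Step 1: H is diagonal, so H^(-1) * g = [-2.8194, 1.263].
Step 2: g^T H^(-1) g = sum_i g_i^2 / H_ii
  = (-2.8194)^2/1 + (5.0519)^2/4
  = 7.949 + 6.3804 = 14.3294
Step 3: Objective decrease = 0.5 * g^T H^(-1) g = 7.1647


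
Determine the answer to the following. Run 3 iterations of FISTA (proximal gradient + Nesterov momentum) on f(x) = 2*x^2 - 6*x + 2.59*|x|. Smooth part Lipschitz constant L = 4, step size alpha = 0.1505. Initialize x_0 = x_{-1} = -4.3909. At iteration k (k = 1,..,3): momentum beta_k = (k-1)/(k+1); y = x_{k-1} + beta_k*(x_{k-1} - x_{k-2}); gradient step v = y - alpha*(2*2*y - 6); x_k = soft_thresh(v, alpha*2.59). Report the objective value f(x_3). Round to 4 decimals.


FISTA on f(x) = 2*x^2 - 6*x + 2.59*|x|
L = 4, alpha = 0.1505
Iteration 1: beta = 0.0, y = -4.3909 + 0.0*(-4.3909 + 4.3909) = -4.3909
  grad(y) = -23.5636, v = y - alpha*grad = -0.8446
  prox(v) = soft_thresh(-0.8446, 0.3898) = -0.4548
Iteration 2: beta = 0.3333, y = -0.4548 + 0.3333*(-0.4548 + 4.3909) = 0.8573
  grad(y) = -2.571, v = y - alpha*grad = 1.2442
  prox(v) = soft_thresh(1.2442, 0.3898) = 0.8544
Iteration 3: beta = 0.5, y = 0.8544 + 0.5*(0.8544 + 0.4548) = 1.509
  grad(y) = 0.0359, v = y - alpha*grad = 1.5036
  prox(v) = soft_thresh(1.5036, 0.3898) = 1.1138
f(x_3) = 2*1.1138^2 - 6*1.1138 + 2.59*|1.1138| = -1.317


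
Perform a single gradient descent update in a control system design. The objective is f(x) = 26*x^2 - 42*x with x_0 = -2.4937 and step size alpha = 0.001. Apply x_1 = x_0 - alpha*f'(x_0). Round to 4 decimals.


We compute the gradient at x_0 and apply the update.
f'(x) = 52*x - 42
f'(-2.4937) = 52*-2.4937 - 42 = -171.6724
x_1 = -2.4937 - 0.001*-171.6724 = -2.322


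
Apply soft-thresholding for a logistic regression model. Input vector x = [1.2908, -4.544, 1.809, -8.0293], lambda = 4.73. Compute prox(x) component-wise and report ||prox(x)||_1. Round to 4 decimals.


Soft-thresholding with lambda = 4.73:
prox(1.2908) = sign(1.2908)*max(|1.2908| - 4.73, 0) = 0.0
prox(-4.544) = sign(-4.544)*max(|-4.544| - 4.73, 0) = 0.0
prox(1.809) = sign(1.809)*max(|1.809| - 4.73, 0) = 0.0
prox(-8.0293) = sign(-8.0293)*max(|-8.0293| - 4.73, 0) = -3.2993
prox(x) = [0.0, 0.0, 0.0, -3.2993]
||prox(x)||_1 = 0.0 + 0.0 + 0.0 + 3.2993 = 3.2993


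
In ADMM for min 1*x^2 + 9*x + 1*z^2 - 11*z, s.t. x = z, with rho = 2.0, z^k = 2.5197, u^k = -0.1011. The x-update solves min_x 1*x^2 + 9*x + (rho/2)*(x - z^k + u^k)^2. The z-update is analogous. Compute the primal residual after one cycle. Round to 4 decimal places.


ADMM iteration with rho = 2.0, z^k = 2.5197, u^k = -0.1011
Step 1: x-update.
Minimize 1*x^2 + 9*x + (2.0/2)*(x - 2.5197 - 0.1011)^2
FOC: (2*1 + 2.0)*x = -9 + 2.0*(2.5197 + 0.1011)
x^{k+1} = -0.9396
Step 2: z-update.
Minimize 1*z^2 - 11*z + (2.0/2)*(-0.9396 - z - 0.1011)^2
FOC: (2*1 + 2.0)*z = 11 + 2.0*(-0.9396 - 0.1011)
z^{k+1} = 2.2297
Step 3: u-update.
u^{k+1} = -0.1011 - 0.9396 - 2.2297 = -3.2704
Step 4: Primal residual = |-0.9396 - 2.2297| = 3.1693


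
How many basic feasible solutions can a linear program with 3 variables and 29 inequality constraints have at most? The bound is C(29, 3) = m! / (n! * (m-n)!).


Each vertex corresponds to some choice of n active constraints out of m, so the number of vertices is at most C(m, n) = m! / (n!(m-n)!).
m = 29, n = 3
Numerator: 29 * 28 * 27
Denominator: 3! = 6
C(29, 3) = 3654


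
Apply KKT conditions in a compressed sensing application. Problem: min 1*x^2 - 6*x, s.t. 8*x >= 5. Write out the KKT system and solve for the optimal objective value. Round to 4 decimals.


Step 1: Try lambda = 0 (constraint inactive).
Stationarity: 2*1*x - 6 = 0
x* = 6/(2*1) = 3.0
Check constraint: 8*3.0 = 24.0 >= 5 -- satisfied.
Step 2: Compute optimal value.
f(x*) = 1*3.0^2 - 6*3.0 = -9.0


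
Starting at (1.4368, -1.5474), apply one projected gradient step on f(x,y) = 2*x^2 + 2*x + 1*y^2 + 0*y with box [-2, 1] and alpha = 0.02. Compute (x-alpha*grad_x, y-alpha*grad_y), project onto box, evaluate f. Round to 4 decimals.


Step 1: Compute gradient at (1.4368, -1.5474).
grad_x = 2*2*1.4368 + 2 = 7.7472
grad_y = 2*1*-1.5474 + 0 = -3.0948
Step 2: Gradient step.
x_raw = 1.4368 - 0.02*7.7472 = 1.2819
y_raw = -1.5474 - 0.02*-3.0948 = -1.4855
Step 3: Project onto [-2, 1].
x_proj = clip(1.2819) = 1.0
y_proj = clip(-1.4855) = -1.4855
Step 4: Evaluate f.
f(1.0, -1.4855) = 6.2067


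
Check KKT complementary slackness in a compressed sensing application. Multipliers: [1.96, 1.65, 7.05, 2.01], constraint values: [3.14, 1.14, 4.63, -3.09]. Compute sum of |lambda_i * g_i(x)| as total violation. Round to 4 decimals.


KKT complementary slackness check:
lambda_1 * g_1 = 1.96 * 3.14 = 6.1544
lambda_2 * g_2 = 1.65 * 1.14 = 1.881
lambda_3 * g_3 = 7.05 * 4.63 = 32.6415
lambda_4 * g_4 = 2.01 * -3.09 = -6.2109
Total violation = 6.1544 + 1.881 + 32.6415 + 6.2109 = 46.8878


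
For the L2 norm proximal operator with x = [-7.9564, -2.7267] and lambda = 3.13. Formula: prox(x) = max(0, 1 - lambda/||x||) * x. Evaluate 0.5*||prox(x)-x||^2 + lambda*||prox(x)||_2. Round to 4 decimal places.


Step 1: Compute ||x||.
||x|| = 8.4107
Step 2: Compute scaling factor.
scale = max(0, 1 - 3.13/8.4107) = 0.6279
Step 3: prox(x) = [-4.9955, -1.712]
||prox(x)|| = 5.2807
Step 4: Proximal objective.
0.5*||prox-x||^2 = 4.8985
lambda*||prox|| = 16.5286
Total = 21.4269


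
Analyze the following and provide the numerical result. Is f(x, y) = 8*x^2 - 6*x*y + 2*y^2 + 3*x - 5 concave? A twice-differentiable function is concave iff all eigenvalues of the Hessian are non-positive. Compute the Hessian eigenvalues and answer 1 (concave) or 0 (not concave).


The Hessian of f(x,y) = 8*x^2 - 6*x*y + 2*y^2 + 3*x - 5 is:
H = [[16, -6], [-6, 4]]
Trace = 16 + 4 = 20
Determinant = 16*4 - (-6)^2 = 28
Discriminant = (20)^2 - 4*28 = 288.0
Eigenvalues: lambda_1 = 1.5147, lambda_2 = 18.4853
The function is not concave.

0


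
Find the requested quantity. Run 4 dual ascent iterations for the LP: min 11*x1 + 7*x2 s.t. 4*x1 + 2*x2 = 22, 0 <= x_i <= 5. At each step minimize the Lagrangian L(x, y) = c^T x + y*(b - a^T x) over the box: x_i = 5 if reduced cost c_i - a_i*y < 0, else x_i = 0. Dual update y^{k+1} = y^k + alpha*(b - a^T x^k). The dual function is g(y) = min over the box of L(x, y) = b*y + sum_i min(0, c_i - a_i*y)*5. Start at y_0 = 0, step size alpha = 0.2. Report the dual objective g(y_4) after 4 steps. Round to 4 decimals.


Dual ascent for LP: min 11*x1 + 7*x2, 4*x1 + 2*x2 = 22, 0 <= x_i <= 5
Step 1: y^k = 0.0, reduced costs: (11.0, 7.0)
  x^k = (0.0, 0.0), subgradient = b - a^T x = 22.0
  y^{k+1} = 0.0 + 0.2*22.0 = 4.4
Step 2: y^k = 4.4, reduced costs: (-6.6, -1.8)
  x^k = (5.0, 5.0), subgradient = b - a^T x = -8.0
  y^{k+1} = 4.4 + 0.2*-8.0 = 2.8
Step 3: y^k = 2.8, reduced costs: (-0.2, 1.4)
  x^k = (5.0, 0.0), subgradient = b - a^T x = 2.0
  y^{k+1} = 2.8 + 0.2*2.0 = 3.2
Step 4: y^k = 3.2, reduced costs: (-1.8, 0.6)
  x^k = (5.0, 0.0), subgradient = b - a^T x = 2.0
  y^{k+1} = 3.2 + 0.2*2.0 = 3.6
Dual objective at y_4 = 3.6: reduced costs (-3.4, -0.2), box minimizer x = (5.0, 5.0)
g(y_4) = b*y + (c1 - a1*y)*x1 + (c2 - a2*y)*x2 = 22*3.6 + (-3.4)*5.0 + (-0.2)*5.0 = 79.2 - 17.0 - 1.0 = 61.2


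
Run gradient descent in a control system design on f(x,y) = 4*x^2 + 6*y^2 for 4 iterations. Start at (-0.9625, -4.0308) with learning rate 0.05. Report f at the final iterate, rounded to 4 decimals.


Gradient descent on f(x,y) = 4*x^2 + 6*y^2.
Starting point: (-0.9625, -4.0308), alpha = 0.05
Step 1: grad_x = 2*4*-0.9625 = -7.7, grad_y = 2*6*-4.0308 = -48.3696
  x_1 = -0.9625 - 0.05*-7.7 = -0.5775
  y_1 = -4.0308 - 0.05*-48.3696 = -1.6123
Step 2: grad_x = 2*4*-0.5775 = -4.62, grad_y = 2*6*-1.6123 = -19.3478
  x_2 = -0.5775 - 0.05*-4.62 = -0.3465
  y_2 = -1.6123 - 0.05*-19.3478 = -0.6449
Step 3: grad_x = 2*4*-0.3465 = -2.772, grad_y = 2*6*-0.6449 = -7.7391
  x_3 = -0.3465 - 0.05*-2.772 = -0.2079
  y_3 = -0.6449 - 0.05*-7.7391 = -0.258
Step 4: grad_x = 2*4*-0.2079 = -1.6632, grad_y = 2*6*-0.258 = -3.0957
  x_4 = -0.2079 - 0.05*-1.6632 = -0.1247
  y_4 = -0.258 - 0.05*-3.0957 = -0.1032
f(-0.1247, -0.1032) = 4*(-0.1247)^2 + 6*(-0.1032)^2 = 0.1261


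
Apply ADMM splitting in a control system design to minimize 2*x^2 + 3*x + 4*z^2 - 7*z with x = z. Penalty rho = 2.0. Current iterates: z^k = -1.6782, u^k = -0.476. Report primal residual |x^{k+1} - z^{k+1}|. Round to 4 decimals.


ADMM iteration with rho = 2.0, z^k = -1.6782, u^k = -0.476
Step 1: x-update.
Minimize 2*x^2 + 3*x + (2.0/2)*(x + 1.6782 - 0.476)^2
FOC: (2*2 + 2.0)*x = -3 + 2.0*(-1.6782 + 0.476)
x^{k+1} = -0.9007
Step 2: z-update.
Minimize 4*z^2 - 7*z + (2.0/2)*(-0.9007 - z - 0.476)^2
FOC: (2*4 + 2.0)*z = 7 + 2.0*(-0.9007 - 0.476)
z^{k+1} = 0.4247
Step 3: u-update.
u^{k+1} = -0.476 - 0.9007 - 0.4247 = -1.8014
Step 4: Primal residual = |-0.9007 - 0.4247| = 1.3254


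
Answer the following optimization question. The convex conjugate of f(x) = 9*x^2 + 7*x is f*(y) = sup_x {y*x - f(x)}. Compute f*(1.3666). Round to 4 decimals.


f*(y) = sup_x {y*x - a*x^2 - b*x} = sup_x {(y-b)*x - a*x^2}
FOC: (y - b) - 2a*x = 0 => x* = (y - b)/(2a)
x* = (1.3666 - 7)/(2*9) = -0.313
f*(1.3666) = (y-b)^2/(4a) = (1.3666 - 7)^2/(4*9)
= 31.7352/36 = 0.8815


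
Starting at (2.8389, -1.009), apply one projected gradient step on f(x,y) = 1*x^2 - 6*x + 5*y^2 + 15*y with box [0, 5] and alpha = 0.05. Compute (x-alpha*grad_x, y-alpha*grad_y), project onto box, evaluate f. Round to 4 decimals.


Step 1: Compute gradient at (2.8389, -1.009).
grad_x = 2*1*2.8389 - 6 = -0.3222
grad_y = 2*5*-1.009 + 15 = 4.91
Step 2: Gradient step.
x_raw = 2.8389 - 0.05*-0.3222 = 2.855
y_raw = -1.009 - 0.05*4.91 = -1.2545
Step 3: Project onto [0, 5].
x_proj = clip(2.855) = 2.855
y_proj = clip(-1.2545) = 0.0
Step 4: Evaluate f.
f(2.855, 0.0) = -8.979


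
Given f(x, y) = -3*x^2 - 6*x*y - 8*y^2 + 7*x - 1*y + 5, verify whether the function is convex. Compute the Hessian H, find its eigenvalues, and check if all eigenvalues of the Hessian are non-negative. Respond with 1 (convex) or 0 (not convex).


The Hessian of f(x,y) = -3*x^2 - 6*x*y - 8*y^2 + 7*x - 1*y + 5 is:
H = [[-6, -6], [-6, -16]]
Trace = -6 - 16 = -22
Determinant = -6*-16 - (-6)^2 = 60
Discriminant = (-22)^2 - 4*60 = 244.0
Eigenvalues: lambda_1 = -18.8102, lambda_2 = -3.1898
The function is not convex.

0


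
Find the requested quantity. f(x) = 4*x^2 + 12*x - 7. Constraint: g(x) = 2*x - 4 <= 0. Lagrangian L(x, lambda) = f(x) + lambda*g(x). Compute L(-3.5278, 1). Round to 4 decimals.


Step 1: Evaluate f(x).
f(-3.5278) = 4*(-3.5278)^2 + 12*(-3.5278) - 7 = 0.4479
Step 2: Evaluate g(x).
g(-3.5278) = 2*-3.5278 - 4 = -11.0556
Step 3: Compute Lagrangian.
L = 0.4479 + 1*-11.0556 = -10.6077


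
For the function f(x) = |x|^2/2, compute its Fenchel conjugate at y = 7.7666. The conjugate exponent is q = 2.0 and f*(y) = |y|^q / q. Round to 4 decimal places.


The conjugate exponent q satisfies 1/p + 1/q = 1.
p = 2, so q = 2/(2 - 1) = 2.0
|y|^q = 7.7666^2.0 = 60.3201
f*(7.7666) = 60.3201 / 2.0 = 30.16


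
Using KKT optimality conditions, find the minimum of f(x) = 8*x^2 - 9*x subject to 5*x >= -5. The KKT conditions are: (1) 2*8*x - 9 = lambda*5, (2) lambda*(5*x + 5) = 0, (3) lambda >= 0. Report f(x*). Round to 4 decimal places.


Step 1: Try lambda = 0 (constraint inactive).
Stationarity: 2*8*x - 9 = 0
x* = 9/(2*8) = 0.5625
Check constraint: 5*0.5625 = 2.8125 >= -5 -- satisfied.
Step 2: Compute optimal value.
f(x*) = 8*0.5625^2 - 9*0.5625 = -2.5313


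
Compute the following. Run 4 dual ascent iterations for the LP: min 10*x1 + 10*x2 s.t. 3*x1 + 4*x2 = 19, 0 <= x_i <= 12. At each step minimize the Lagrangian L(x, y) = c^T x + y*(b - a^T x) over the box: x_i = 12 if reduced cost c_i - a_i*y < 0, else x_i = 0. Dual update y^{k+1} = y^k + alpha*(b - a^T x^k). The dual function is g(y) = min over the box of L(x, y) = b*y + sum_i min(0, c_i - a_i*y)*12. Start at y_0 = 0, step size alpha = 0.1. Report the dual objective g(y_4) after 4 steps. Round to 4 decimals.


Dual ascent for LP: min 10*x1 + 10*x2, 3*x1 + 4*x2 = 19, 0 <= x_i <= 12
Step 1: y^k = 0.0, reduced costs: (10.0, 10.0)
  x^k = (0.0, 0.0), subgradient = b - a^T x = 19.0
  y^{k+1} = 0.0 + 0.1*19.0 = 1.9
Step 2: y^k = 1.9, reduced costs: (4.3, 2.4)
  x^k = (0.0, 0.0), subgradient = b - a^T x = 19.0
  y^{k+1} = 1.9 + 0.1*19.0 = 3.8
Step 3: y^k = 3.8, reduced costs: (-1.4, -5.2)
  x^k = (12.0, 12.0), subgradient = b - a^T x = -65.0
  y^{k+1} = 3.8 + 0.1*-65.0 = -2.7
Step 4: y^k = -2.7, reduced costs: (18.1, 20.8)
  x^k = (0.0, 0.0), subgradient = b - a^T x = 19.0
  y^{k+1} = -2.7 + 0.1*19.0 = -0.8
Dual objective at y_4 = -0.8: reduced costs (12.4, 13.2), box minimizer x = (0.0, 0.0)
g(y_4) = b*y + (c1 - a1*y)*x1 + (c2 - a2*y)*x2 = 19*(-0.8) + 12.4*0.0 + 13.2*0.0 = -15.2 + 0.0 + 0.0 = -15.2


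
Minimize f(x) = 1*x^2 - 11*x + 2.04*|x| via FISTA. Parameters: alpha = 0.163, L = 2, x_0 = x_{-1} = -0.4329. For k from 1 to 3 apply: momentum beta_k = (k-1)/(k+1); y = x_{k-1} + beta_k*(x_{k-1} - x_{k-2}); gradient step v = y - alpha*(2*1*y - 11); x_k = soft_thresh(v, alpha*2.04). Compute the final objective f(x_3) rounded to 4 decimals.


FISTA on f(x) = 1*x^2 - 11*x + 2.04*|x|
L = 2, alpha = 0.163
Iteration 1: beta = 0.0, y = -0.4329 + 0.0*(-0.4329 + 0.4329) = -0.4329
  grad(y) = -11.8658, v = y - alpha*grad = 1.5012
  prox(v) = soft_thresh(1.5012, 0.3325) = 1.1687
Iteration 2: beta = 0.3333, y = 1.1687 + 0.3333*(1.1687 + 0.4329) = 1.7026
  grad(y) = -7.5949, v = y - alpha*grad = 2.9405
  prox(v) = soft_thresh(2.9405, 0.3325) = 2.608
Iteration 3: beta = 0.5, y = 2.608 + 0.5*(2.608 - 1.1687) = 3.3277
  grad(y) = -4.3447, v = y - alpha*grad = 4.0358
  prox(v) = soft_thresh(4.0358, 0.3325) = 3.7033
f(x_3) = 1*3.7033^2 - 11*3.7033 + 2.04*|3.7033| = -19.4672


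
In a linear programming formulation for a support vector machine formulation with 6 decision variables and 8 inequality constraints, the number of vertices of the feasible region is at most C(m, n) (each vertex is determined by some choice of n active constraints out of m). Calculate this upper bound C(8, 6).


Each vertex corresponds to some choice of n active constraints out of m, so the number of vertices is at most C(m, n) = m! / (n!(m-n)!).
m = 8, n = 6
Numerator: 8 * 7 * 6 * 5 * 4 * 3
Denominator: 6! = 720
C(8, 6) = 28


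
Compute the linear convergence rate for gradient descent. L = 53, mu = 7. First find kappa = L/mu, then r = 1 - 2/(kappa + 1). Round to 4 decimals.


Step 1: Compute the condition number.
kappa = L/mu = 53/7 = 7.5714
Step 2: Compute the convergence rate.
r = 1 - 2/(kappa + 1) = 1 - 2*mu/(L + mu) = (L - mu)/(L + mu) = 46/60 = 0.7667


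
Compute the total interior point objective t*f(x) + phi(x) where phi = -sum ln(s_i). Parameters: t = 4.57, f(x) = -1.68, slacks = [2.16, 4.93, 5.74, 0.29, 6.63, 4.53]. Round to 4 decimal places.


Step 1: Compute log-barrier.
ln values: [0.7701, 1.5953, 1.7475, -1.2379, 1.8916, 1.5107]
phi = -(0.7701 + 1.5953 + 1.7475 - 1.2379 + 1.8916 + 1.5107) = -6.2774
Step 2: Compute augmented objective.
t*f(x) = 4.57*-1.68 = -7.6776
Total = -7.6776 - 6.2774 = -13.955


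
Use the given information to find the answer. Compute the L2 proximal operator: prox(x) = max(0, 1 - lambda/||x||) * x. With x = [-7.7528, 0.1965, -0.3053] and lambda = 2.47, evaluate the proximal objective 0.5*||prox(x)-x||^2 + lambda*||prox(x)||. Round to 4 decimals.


Step 1: Compute ||x||.
||x|| = 7.7613
Step 2: Compute scaling factor.
scale = max(0, 1 - 2.47/7.7613) = 0.6818
Step 3: prox(x) = [-5.2855, 0.134, -0.2081]
||prox(x)|| = 5.2913
Step 4: Proximal objective.
0.5*||prox-x||^2 = 3.0505
lambda*||prox|| = 13.0695
Total = 16.12


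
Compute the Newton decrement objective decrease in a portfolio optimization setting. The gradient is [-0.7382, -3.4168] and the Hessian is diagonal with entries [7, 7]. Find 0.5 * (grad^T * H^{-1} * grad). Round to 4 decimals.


Step 1: H is diagonal, so H^(-1) * g = [-0.1055, -0.4881].
Step 2: g^T H^(-1) g = sum_i g_i^2 / H_ii
  = (-0.7382)^2/7 + (-3.4168)^2/7
  = 0.0778 + 1.6678 = 1.7456
Step 3: Objective decrease = 0.5 * g^T H^(-1) g = 0.8728


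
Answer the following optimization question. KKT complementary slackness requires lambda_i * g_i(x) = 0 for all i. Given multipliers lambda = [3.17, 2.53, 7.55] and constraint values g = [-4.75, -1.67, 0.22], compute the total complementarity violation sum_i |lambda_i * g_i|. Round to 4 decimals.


KKT complementary slackness check:
lambda_1 * g_1 = 3.17 * -4.75 = -15.0575
lambda_2 * g_2 = 2.53 * -1.67 = -4.2251
lambda_3 * g_3 = 7.55 * 0.22 = 1.661
Total violation = 15.0575 + 4.2251 + 1.661 = 20.9436


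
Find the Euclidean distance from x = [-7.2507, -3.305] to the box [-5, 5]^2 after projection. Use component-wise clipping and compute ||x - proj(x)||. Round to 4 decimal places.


Project each component onto [-5, 5].
clip(-7.2507) = -5.0, clip(-3.305) = -3.305
Projection = [-5.0, -3.305]
Squared diffs: [5.0657, 0.0]
Distance = sqrt(5.0657) = 2.2507
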